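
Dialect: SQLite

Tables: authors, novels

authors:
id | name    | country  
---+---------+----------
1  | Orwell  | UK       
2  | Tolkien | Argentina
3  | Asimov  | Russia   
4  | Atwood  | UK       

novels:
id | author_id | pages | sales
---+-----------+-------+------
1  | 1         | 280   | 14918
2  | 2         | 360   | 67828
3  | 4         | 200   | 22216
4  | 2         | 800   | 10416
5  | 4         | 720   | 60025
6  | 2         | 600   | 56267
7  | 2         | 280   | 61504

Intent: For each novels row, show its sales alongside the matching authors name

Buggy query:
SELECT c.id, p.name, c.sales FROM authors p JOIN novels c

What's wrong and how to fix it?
Bug: Missing join condition: each novels row is matched to all authors rows instead of just its own

Fix: Specify the join condition linking the foreign key to the parent id

Corrected query:
SELECT c.id, p.name, c.sales FROM authors p JOIN novels c ON c.author_id = p.id

Result:
id | name    | sales
---+---------+------
1  | Orwell  | 14918
2  | Tolkien | 67828
3  | Atwood  | 22216
4  | Tolkien | 10416
5  | Atwood  | 60025
6  | Tolkien | 56267
7  | Tolkien | 61504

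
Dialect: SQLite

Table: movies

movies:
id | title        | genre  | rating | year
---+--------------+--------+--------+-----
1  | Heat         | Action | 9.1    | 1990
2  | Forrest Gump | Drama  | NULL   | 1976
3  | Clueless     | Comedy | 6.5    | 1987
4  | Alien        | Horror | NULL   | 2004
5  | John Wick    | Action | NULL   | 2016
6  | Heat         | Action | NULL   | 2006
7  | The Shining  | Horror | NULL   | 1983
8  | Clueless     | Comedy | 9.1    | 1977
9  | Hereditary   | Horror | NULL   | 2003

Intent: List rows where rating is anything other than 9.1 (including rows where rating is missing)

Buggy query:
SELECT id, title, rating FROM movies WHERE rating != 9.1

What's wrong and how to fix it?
Bug: 'rating != 9.1' is unknown when rating is NULL, so NULL rows are silently excluded

Fix: Add an explicit OR rating IS NULL to include the missing-value rows

Corrected query:
SELECT id, title, rating FROM movies WHERE rating != 9.1 OR rating IS NULL

Result:
id | title        | rating
---+--------------+-------
2  | Forrest Gump | NULL  
3  | Clueless     | 6.5   
4  | Alien        | NULL  
5  | John Wick    | NULL  
6  | Heat         | NULL  
7  | The Shining  | NULL  
9  | Hereditary   | NULL  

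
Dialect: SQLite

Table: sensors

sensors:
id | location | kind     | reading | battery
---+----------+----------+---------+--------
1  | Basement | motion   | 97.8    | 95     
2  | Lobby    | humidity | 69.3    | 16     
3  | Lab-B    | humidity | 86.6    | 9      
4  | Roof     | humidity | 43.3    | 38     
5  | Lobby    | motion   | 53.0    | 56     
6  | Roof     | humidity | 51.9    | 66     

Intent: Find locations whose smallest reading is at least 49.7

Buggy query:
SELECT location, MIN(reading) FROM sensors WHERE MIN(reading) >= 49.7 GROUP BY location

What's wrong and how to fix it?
Bug: MIN() in WHERE is a misuse of aggregate

Fix: Use HAVING for the per-group MIN condition

Corrected query:
SELECT location, MIN(reading) FROM sensors GROUP BY location HAVING MIN(reading) >= 49.7

Result:
location | MIN(reading)
---------+-------------
Basement | 97.8        
Lab-B    | 86.6        
Lobby    | 53          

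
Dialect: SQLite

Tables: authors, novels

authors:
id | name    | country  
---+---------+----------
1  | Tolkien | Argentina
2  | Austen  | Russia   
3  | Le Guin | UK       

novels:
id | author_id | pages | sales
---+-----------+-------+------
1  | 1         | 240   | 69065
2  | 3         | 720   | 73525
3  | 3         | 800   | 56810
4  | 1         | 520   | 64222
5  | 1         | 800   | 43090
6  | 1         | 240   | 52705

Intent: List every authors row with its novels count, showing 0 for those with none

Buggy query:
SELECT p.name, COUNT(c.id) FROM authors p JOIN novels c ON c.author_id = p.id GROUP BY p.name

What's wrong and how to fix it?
Bug: INNER JOIN drops authors rows that have no matching novels rows

Fix: Switch to LEFT JOIN to retain unmatched parent rows

Corrected query:
SELECT p.name, COUNT(c.id) FROM authors p LEFT JOIN novels c ON c.author_id = p.id GROUP BY p.name

Result:
name    | COUNT(c.id)
--------+------------
Austen  | 0          
Le Guin | 2          
Tolkien | 4          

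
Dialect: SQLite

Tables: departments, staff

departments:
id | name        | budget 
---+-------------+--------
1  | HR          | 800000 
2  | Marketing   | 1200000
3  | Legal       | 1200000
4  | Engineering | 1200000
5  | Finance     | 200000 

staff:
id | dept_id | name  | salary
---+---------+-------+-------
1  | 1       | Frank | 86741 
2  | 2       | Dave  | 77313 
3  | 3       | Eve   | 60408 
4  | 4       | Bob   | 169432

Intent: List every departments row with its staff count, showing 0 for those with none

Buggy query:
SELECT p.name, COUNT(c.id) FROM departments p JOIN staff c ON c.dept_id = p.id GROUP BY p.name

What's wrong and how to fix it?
Bug: INNER JOIN drops departments rows that have no matching staff rows

Fix: Switch to LEFT JOIN to retain unmatched parent rows

Corrected query:
SELECT p.name, COUNT(c.id) FROM departments p LEFT JOIN staff c ON c.dept_id = p.id GROUP BY p.name

Result:
name        | COUNT(c.id)
------------+------------
Engineering | 1          
Finance     | 0          
HR          | 1          
Legal       | 1          
Marketing   | 1          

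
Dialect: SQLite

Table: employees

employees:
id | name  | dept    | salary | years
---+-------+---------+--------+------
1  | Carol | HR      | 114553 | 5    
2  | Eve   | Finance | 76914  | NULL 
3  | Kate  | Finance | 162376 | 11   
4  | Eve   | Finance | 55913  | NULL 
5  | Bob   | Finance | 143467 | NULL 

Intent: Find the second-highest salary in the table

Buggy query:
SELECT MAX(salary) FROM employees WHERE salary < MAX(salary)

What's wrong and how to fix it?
Bug: The inner MAX is an aggregate inside WHERE, which is not allowed

Fix: Compute the overall MAX in a subquery, then take MAX of rows below it

Corrected query:
SELECT MAX(salary) FROM employees WHERE salary < (SELECT MAX(salary) FROM employees)

Result:
MAX(salary)
-----------
143467     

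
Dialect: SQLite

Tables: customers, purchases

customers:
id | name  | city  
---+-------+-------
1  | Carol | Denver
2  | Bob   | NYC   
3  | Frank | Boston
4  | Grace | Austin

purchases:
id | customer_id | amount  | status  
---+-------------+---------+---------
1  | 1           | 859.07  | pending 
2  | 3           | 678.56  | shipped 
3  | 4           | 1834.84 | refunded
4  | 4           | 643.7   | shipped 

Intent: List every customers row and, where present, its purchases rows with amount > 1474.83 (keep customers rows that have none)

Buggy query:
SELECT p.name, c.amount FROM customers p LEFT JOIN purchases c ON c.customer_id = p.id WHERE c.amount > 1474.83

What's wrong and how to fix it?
Bug: A WHERE condition on the right-hand table after LEFT JOIN drops unmatched parents

Fix: Move the right-table condition into the ON clause so unmatched parents are kept

Corrected query:
SELECT p.name, c.amount FROM customers p LEFT JOIN purchases c ON c.customer_id = p.id AND c.amount > 1474.83

Result:
name  | amount 
------+--------
Carol | NULL   
Bob   | NULL   
Frank | NULL   
Grace | 1834.84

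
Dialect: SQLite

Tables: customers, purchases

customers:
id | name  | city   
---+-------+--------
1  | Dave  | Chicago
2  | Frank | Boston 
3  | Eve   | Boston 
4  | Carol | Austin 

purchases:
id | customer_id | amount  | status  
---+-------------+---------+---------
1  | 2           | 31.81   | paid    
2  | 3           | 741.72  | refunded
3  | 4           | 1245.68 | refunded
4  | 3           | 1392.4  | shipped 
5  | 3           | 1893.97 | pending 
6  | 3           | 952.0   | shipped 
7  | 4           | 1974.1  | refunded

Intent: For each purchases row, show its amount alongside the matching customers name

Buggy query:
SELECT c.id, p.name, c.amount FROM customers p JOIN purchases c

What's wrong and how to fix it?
Bug: JOIN with no ON clause produces a cartesian product; every purchases row pairs with every customers row

Fix: Add ON c.customer_id = p.id to the JOIN

Corrected query:
SELECT c.id, p.name, c.amount FROM customers p JOIN purchases c ON c.customer_id = p.id

Result:
id | name  | amount 
---+-------+--------
1  | Frank | 31.81  
2  | Eve   | 741.72 
3  | Carol | 1245.68
4  | Eve   | 1392.4 
5  | Eve   | 1893.97
6  | Eve   | 952    
7  | Carol | 1974.1 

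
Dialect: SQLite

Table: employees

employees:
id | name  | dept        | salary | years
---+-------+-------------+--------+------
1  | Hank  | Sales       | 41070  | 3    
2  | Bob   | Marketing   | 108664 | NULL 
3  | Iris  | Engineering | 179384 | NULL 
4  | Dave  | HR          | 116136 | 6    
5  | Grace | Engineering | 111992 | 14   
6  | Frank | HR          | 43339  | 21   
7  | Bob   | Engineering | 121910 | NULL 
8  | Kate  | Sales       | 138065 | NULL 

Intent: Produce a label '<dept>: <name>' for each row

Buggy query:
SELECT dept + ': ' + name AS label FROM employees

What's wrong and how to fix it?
Bug: SQLite uses || for string concatenation; + coerces text to numbers (yielding 0)

Fix: Replace + with || to concatenate text

Corrected query:
SELECT dept || ': ' || name AS label FROM employees

Result:
label             
------------------
Sales: Hank       
Marketing: Bob    
Engineering: Iris 
HR: Dave          
Engineering: Grace
HR: Frank         
Engineering: Bob  
Sales: Kate       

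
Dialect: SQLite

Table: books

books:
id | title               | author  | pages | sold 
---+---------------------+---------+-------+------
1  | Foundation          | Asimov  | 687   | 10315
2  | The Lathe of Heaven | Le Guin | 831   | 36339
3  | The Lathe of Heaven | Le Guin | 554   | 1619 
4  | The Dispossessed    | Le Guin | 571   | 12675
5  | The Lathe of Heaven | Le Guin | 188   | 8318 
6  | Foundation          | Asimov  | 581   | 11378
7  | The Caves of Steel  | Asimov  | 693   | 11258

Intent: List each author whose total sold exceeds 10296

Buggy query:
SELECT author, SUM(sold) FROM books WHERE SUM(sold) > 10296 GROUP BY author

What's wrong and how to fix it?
Bug: SUM(sold) is an aggregate, but WHERE filters rows before aggregation

Fix: Move the aggregate condition to a HAVING clause

Corrected query:
SELECT author, SUM(sold) FROM books GROUP BY author HAVING SUM(sold) > 10296

Result:
author  | SUM(sold)
--------+----------
Asimov  | 32951    
Le Guin | 58951    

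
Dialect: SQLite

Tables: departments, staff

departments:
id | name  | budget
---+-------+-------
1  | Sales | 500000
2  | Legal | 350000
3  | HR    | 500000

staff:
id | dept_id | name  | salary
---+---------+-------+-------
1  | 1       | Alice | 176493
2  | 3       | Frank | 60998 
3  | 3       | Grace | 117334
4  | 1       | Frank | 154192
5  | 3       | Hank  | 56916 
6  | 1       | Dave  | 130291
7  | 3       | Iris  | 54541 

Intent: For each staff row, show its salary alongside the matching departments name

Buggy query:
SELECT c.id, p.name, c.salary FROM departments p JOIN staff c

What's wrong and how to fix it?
Bug: JOIN with no ON clause produces a cartesian product; every staff row pairs with every departments row

Fix: Add ON c.dept_id = p.id to the JOIN

Corrected query:
SELECT c.id, p.name, c.salary FROM departments p JOIN staff c ON c.dept_id = p.id

Result:
id | name  | salary
---+-------+-------
1  | Sales | 176493
2  | HR    | 60998 
3  | HR    | 117334
4  | Sales | 154192
5  | HR    | 56916 
6  | Sales | 130291
7  | HR    | 54541 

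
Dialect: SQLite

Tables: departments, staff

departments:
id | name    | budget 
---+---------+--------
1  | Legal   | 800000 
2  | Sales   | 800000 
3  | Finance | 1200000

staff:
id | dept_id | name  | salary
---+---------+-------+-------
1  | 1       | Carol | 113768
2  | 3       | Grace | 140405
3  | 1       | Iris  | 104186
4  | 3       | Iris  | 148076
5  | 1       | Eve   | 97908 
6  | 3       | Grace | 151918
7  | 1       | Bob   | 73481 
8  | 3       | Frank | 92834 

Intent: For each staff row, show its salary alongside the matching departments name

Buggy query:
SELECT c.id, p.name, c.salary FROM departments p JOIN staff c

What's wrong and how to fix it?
Bug: Missing join condition: each staff row is matched to all departments rows instead of just its own

Fix: Specify the join condition linking the foreign key to the parent id

Corrected query:
SELECT c.id, p.name, c.salary FROM departments p JOIN staff c ON c.dept_id = p.id

Result:
id | name    | salary
---+---------+-------
1  | Legal   | 113768
2  | Finance | 140405
3  | Legal   | 104186
4  | Finance | 148076
5  | Legal   | 97908 
6  | Finance | 151918
7  | Legal   | 73481 
8  | Finance | 92834 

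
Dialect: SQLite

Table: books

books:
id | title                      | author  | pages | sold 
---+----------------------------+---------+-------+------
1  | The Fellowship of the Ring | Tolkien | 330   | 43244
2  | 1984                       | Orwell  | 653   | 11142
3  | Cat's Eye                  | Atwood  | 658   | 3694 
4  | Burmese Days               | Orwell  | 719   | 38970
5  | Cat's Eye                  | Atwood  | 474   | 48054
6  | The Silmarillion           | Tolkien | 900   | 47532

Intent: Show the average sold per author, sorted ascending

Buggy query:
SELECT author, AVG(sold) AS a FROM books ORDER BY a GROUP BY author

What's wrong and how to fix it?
Bug: GROUP BY must precede ORDER BY

Fix: Move ORDER BY to the end, after GROUP BY

Corrected query:
SELECT author, AVG(sold) AS a FROM books GROUP BY author ORDER BY a

Result:
author  | a    
--------+------
Orwell  | 25056
Atwood  | 25874
Tolkien | 45388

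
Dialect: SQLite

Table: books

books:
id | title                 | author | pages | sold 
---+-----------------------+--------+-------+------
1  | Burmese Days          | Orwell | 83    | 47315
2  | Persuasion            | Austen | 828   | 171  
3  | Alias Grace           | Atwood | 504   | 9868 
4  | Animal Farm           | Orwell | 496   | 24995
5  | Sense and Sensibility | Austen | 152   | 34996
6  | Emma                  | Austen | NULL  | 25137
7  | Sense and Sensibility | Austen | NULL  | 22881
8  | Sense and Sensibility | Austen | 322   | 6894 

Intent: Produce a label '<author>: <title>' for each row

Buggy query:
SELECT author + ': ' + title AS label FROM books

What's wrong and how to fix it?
Bug: SQLite uses || for string concatenation; + coerces text to numbers (yielding 0)

Fix: Replace + with || to concatenate text

Corrected query:
SELECT author || ': ' || title AS label FROM books

Result:
label                        
-----------------------------
Orwell: Burmese Days         
Austen: Persuasion           
Atwood: Alias Grace          
Orwell: Animal Farm          
Austen: Sense and Sensibility
Austen: Emma                 
Austen: Sense and Sensibility
Austen: Sense and Sensibility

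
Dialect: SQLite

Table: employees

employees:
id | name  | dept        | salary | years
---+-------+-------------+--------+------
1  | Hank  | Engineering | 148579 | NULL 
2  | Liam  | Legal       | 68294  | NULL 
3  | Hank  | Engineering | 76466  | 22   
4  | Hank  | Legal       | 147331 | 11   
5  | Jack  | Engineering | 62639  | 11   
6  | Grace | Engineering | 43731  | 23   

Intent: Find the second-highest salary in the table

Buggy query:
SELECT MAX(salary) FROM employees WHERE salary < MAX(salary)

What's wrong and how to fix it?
Bug: The inner MAX is an aggregate inside WHERE, which is not allowed

Fix: Compute the overall MAX in a subquery, then take MAX of rows below it

Corrected query:
SELECT MAX(salary) FROM employees WHERE salary < (SELECT MAX(salary) FROM employees)

Result:
MAX(salary)
-----------
147331     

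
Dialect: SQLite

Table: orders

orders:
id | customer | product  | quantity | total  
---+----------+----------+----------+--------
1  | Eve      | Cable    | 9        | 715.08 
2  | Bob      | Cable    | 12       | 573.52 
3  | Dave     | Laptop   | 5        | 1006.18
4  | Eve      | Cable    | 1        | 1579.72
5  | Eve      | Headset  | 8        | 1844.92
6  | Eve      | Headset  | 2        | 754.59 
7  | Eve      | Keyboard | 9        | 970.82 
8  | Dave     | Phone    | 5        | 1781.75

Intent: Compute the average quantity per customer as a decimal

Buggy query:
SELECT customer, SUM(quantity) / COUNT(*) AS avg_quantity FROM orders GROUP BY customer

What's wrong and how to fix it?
Bug: SUM(quantity) and COUNT(*) are both integers; the division truncates the fractional part

Fix: Multiply by 1.0 (or CAST to REAL) to force floating-point division

Corrected query:
SELECT customer, SUM(quantity) * 1.0 / COUNT(*) AS avg_quantity FROM orders GROUP BY customer

Result:
customer | avg_quantity
---------+-------------
Bob      | 12          
Dave     | 5           
Eve      | 5.8         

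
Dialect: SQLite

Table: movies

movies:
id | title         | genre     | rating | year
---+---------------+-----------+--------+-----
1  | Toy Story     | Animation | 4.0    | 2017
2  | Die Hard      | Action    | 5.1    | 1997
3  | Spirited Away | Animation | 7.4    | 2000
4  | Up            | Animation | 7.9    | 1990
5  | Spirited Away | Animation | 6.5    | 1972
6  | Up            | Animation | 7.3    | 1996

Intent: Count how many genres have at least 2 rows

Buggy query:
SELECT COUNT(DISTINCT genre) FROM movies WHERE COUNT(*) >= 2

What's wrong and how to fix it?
Bug: COUNT(*) cannot appear in WHERE; the per-group count doesn't exist yet

Fix: Group first with HAVING COUNT(*) >= 2, then COUNT the resulting groups

Corrected query:
SELECT COUNT(*) FROM (SELECT genre FROM movies GROUP BY genre HAVING COUNT(*) >= 2)

Result:
COUNT(*)
--------
1       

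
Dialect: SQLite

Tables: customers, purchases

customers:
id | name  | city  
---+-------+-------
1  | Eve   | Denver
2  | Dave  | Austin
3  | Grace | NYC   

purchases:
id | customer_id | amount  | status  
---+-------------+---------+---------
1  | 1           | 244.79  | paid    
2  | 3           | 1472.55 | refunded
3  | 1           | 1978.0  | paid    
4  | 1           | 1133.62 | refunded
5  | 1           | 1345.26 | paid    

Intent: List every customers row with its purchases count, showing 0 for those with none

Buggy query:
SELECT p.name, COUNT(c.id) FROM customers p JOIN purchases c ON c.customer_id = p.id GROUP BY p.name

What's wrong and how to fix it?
Bug: INNER JOIN drops customers rows that have no matching purchases rows

Fix: Use LEFT JOIN so parents without children still appear (COUNT(c.id) gives 0)

Corrected query:
SELECT p.name, COUNT(c.id) FROM customers p LEFT JOIN purchases c ON c.customer_id = p.id GROUP BY p.name

Result:
name  | COUNT(c.id)
------+------------
Dave  | 0          
Eve   | 4          
Grace | 1          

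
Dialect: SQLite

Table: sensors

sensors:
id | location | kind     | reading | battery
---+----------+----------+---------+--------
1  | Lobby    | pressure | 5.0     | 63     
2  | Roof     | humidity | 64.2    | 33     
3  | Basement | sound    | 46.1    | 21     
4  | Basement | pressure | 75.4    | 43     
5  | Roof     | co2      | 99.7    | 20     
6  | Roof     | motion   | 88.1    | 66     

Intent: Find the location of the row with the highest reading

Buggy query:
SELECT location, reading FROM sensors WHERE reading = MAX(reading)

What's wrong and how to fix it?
Bug: MAX(reading) is an aggregate and cannot be used directly in WHERE

Fix: Wrap MAX in a scalar subquery so WHERE compares against a single value

Corrected query:
SELECT location, reading FROM sensors WHERE reading = (SELECT MAX(reading) FROM sensors)

Result:
location | reading
---------+--------
Roof     | 99.7   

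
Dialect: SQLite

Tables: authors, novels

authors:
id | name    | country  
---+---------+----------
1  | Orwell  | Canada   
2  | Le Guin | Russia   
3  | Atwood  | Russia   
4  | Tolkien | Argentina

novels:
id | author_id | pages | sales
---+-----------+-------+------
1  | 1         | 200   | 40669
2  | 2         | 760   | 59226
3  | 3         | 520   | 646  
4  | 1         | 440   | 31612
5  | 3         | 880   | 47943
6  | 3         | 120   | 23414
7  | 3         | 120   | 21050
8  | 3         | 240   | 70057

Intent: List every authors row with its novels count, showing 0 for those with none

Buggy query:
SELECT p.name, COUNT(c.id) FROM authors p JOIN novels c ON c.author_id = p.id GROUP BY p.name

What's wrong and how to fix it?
Bug: INNER JOIN drops authors rows that have no matching novels rows

Fix: Use LEFT JOIN so parents without children still appear (COUNT(c.id) gives 0)

Corrected query:
SELECT p.name, COUNT(c.id) FROM authors p LEFT JOIN novels c ON c.author_id = p.id GROUP BY p.name

Result:
name    | COUNT(c.id)
--------+------------
Atwood  | 5          
Le Guin | 1          
Orwell  | 2          
Tolkien | 0          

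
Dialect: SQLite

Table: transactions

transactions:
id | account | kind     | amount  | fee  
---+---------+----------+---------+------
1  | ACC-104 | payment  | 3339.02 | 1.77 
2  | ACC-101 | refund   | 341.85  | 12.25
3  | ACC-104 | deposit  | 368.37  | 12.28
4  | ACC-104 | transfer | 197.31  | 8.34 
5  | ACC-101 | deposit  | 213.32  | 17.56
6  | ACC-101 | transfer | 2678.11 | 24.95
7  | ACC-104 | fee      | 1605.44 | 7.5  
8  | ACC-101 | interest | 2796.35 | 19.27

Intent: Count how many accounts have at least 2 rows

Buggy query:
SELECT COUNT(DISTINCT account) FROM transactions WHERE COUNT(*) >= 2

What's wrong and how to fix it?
Bug: COUNT(*) cannot appear in WHERE; the per-group count doesn't exist yet

Fix: Group first with HAVING COUNT(*) >= 2, then COUNT the resulting groups

Corrected query:
SELECT COUNT(*) FROM (SELECT account FROM transactions GROUP BY account HAVING COUNT(*) >= 2)

Result:
COUNT(*)
--------
2       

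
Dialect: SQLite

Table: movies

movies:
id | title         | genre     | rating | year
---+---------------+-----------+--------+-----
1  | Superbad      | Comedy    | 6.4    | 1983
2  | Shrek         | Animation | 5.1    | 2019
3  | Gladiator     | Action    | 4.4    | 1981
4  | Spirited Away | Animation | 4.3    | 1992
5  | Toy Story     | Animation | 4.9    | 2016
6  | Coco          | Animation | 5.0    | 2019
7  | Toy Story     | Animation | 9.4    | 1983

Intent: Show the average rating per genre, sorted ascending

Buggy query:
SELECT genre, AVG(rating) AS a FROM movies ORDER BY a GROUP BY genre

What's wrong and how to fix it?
Bug: GROUP BY must precede ORDER BY

Fix: Move ORDER BY to the end, after GROUP BY

Corrected query:
SELECT genre, AVG(rating) AS a FROM movies GROUP BY genre ORDER BY a

Result:
genre     | a   
----------+-----
Action    | 4.4 
Animation | 5.74
Comedy    | 6.4 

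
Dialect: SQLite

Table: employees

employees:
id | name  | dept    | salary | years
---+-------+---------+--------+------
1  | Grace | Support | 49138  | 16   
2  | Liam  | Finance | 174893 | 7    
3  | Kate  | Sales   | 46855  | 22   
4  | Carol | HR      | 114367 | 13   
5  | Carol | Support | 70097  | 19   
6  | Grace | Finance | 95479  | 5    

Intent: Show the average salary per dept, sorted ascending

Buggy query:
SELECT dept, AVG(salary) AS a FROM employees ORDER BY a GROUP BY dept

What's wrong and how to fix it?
Bug: GROUP BY must precede ORDER BY

Fix: Reorder: SELECT … FROM … GROUP BY … ORDER BY …

Corrected query:
SELECT dept, AVG(salary) AS a FROM employees GROUP BY dept ORDER BY a

Result:
dept    | a      
--------+--------
Sales   | 46855  
Support | 59617.5
HR      | 114367 
Finance | 135186 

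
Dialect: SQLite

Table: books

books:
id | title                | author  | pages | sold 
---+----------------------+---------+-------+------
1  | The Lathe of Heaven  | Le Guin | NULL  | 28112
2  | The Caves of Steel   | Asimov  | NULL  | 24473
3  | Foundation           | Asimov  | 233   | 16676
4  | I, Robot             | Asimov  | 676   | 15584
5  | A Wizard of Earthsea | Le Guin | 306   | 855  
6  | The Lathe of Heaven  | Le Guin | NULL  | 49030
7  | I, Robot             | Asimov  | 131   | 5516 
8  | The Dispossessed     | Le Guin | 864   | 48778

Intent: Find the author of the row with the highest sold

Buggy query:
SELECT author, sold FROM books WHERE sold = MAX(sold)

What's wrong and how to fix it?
Bug: WHERE is evaluated per row; an aggregate over the whole table isn't defined there

Fix: Wrap MAX in a scalar subquery so WHERE compares against a single value

Corrected query:
SELECT author, sold FROM books WHERE sold = (SELECT MAX(sold) FROM books)

Result:
author  | sold 
--------+------
Le Guin | 49030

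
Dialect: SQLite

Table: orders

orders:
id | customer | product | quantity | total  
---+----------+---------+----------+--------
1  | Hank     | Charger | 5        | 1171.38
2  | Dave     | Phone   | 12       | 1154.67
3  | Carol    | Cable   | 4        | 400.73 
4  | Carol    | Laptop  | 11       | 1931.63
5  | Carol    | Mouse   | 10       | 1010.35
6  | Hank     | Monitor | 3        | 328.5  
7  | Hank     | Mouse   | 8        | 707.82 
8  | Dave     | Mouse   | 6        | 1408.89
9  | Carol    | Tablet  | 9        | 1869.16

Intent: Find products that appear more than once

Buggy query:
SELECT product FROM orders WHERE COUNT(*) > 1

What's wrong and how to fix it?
Bug: WHERE can't reference COUNT(*); aggregates are computed after WHERE

Fix: GROUP BY product, then filter groups with HAVING COUNT(*) > 1

Corrected query:
SELECT product FROM orders GROUP BY product HAVING COUNT(*) > 1

Result:
product
-------
Mouse  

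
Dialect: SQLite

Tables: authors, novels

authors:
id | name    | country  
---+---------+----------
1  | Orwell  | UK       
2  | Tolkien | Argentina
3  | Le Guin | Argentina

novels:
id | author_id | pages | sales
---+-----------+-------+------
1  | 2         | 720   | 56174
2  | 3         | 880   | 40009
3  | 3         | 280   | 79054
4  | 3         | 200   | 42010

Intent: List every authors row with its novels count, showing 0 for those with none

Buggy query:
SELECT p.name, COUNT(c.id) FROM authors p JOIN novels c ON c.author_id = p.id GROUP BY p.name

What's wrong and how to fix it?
Bug: An inner join excludes parents with zero children

Fix: Switch to LEFT JOIN to retain unmatched parent rows

Corrected query:
SELECT p.name, COUNT(c.id) FROM authors p LEFT JOIN novels c ON c.author_id = p.id GROUP BY p.name

Result:
name    | COUNT(c.id)
--------+------------
Le Guin | 3          
Orwell  | 0          
Tolkien | 1          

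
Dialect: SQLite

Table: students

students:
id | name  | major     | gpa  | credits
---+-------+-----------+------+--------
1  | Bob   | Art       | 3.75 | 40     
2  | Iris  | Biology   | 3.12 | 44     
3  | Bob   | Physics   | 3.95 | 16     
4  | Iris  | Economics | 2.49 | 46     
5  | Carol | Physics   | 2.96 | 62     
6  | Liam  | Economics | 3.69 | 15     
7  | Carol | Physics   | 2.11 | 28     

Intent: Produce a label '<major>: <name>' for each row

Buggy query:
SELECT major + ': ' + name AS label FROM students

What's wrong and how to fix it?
Bug: '+' is numeric addition; on text columns SQLite converts them to 0 instead of concatenating

Fix: Replace + with || to concatenate text

Corrected query:
SELECT major || ': ' || name AS label FROM students

Result:
label          
---------------
Art: Bob       
Biology: Iris  
Physics: Bob   
Economics: Iris
Physics: Carol 
Economics: Liam
Physics: Carol 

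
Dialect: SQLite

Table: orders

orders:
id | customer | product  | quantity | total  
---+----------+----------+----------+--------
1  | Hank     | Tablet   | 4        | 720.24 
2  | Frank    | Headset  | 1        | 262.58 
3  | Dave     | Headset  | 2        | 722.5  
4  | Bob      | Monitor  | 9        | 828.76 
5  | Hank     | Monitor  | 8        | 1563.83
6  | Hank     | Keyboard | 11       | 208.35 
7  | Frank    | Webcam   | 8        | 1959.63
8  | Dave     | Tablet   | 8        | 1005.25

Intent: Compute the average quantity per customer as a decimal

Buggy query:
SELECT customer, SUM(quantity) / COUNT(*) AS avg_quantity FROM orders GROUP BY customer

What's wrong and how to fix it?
Bug: SUM(quantity) and COUNT(*) are both integers; the division truncates the fractional part

Fix: Cast one side to REAL so the division keeps the fractional part

Corrected query:
SELECT customer, SUM(quantity) * 1.0 / COUNT(*) AS avg_quantity FROM orders GROUP BY customer

Result:
customer | avg_quantity
---------+-------------
Bob      | 9           
Dave     | 5           
Frank    | 4.5         
Hank     | 7.666667    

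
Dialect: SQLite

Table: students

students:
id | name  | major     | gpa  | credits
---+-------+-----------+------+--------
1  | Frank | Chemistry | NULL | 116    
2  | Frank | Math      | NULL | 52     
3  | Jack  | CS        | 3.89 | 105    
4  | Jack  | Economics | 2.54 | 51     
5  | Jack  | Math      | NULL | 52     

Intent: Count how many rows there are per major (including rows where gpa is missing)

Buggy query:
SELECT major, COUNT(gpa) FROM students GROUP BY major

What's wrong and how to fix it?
Bug: COUNT(column) counts non-NULL values only; rows with NULL gpa aren't counted

Fix: Replace COUNT(gpa) with COUNT(*)

Corrected query:
SELECT major, COUNT(*) FROM students GROUP BY major

Result:
major     | COUNT(*)
----------+---------
CS        | 1       
Chemistry | 1       
Economics | 1       
Math      | 2       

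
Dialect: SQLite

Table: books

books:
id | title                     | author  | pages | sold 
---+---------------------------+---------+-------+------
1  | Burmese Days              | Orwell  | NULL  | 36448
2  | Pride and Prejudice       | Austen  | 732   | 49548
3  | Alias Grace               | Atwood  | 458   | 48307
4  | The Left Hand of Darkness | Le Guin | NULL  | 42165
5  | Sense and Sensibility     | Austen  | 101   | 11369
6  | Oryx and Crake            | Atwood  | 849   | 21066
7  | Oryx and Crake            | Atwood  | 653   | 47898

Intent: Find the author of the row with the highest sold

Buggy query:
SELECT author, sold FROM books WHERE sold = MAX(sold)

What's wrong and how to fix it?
Bug: MAX(sold) is an aggregate and cannot be used directly in WHERE

Fix: Use a subquery: WHERE sold = (SELECT MAX(sold) FROM books)

Corrected query:
SELECT author, sold FROM books WHERE sold = (SELECT MAX(sold) FROM books)

Result:
author | sold 
-------+------
Austen | 49548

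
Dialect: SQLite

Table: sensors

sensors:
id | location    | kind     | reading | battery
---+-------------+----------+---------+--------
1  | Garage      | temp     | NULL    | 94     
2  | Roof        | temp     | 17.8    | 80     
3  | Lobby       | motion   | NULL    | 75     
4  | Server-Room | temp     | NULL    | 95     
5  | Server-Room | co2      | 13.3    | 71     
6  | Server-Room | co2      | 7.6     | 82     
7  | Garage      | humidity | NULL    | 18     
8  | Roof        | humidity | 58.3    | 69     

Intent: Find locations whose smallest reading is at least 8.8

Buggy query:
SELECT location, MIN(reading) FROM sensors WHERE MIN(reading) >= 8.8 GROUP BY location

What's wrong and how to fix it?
Bug: MIN() in WHERE is a misuse of aggregate

Fix: Replace WHERE with HAVING after the GROUP BY

Corrected query:
SELECT location, MIN(reading) FROM sensors GROUP BY location HAVING MIN(reading) >= 8.8

Result:
location | MIN(reading)
---------+-------------
Roof     | 17.8        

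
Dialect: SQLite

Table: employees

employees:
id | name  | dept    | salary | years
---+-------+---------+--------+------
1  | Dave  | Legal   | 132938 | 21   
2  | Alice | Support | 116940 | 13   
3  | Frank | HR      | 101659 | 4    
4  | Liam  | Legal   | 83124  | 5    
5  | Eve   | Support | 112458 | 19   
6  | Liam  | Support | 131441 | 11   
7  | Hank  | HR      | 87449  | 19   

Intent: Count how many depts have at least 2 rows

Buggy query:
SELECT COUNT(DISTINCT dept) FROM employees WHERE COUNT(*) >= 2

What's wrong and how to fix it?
Bug: WHERE filters individual rows, not groups, so a group-level COUNT is invalid there

Fix: Use a subquery that GROUPs and filters with HAVING, then count its rows

Corrected query:
SELECT COUNT(*) FROM (SELECT dept FROM employees GROUP BY dept HAVING COUNT(*) >= 2)

Result:
COUNT(*)
--------
3       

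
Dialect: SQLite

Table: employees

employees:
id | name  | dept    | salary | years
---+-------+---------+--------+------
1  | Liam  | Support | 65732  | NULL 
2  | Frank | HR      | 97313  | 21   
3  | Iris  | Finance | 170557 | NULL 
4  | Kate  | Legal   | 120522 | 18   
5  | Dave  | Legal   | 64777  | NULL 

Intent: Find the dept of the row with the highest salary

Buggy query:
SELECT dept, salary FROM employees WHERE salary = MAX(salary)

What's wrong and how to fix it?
Bug: MAX(salary) is an aggregate and cannot be used directly in WHERE

Fix: Wrap MAX in a scalar subquery so WHERE compares against a single value

Corrected query:
SELECT dept, salary FROM employees WHERE salary = (SELECT MAX(salary) FROM employees)

Result:
dept    | salary
--------+-------
Finance | 170557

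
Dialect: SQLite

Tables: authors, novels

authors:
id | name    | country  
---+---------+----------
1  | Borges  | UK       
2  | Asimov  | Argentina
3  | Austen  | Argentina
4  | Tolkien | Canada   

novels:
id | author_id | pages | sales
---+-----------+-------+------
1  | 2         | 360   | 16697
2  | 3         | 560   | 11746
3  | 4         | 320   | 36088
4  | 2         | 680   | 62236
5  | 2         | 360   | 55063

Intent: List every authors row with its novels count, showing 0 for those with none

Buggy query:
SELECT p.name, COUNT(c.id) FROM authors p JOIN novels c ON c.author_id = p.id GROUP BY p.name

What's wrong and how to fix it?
Bug: An inner join excludes parents with zero children

Fix: Switch to LEFT JOIN to retain unmatched parent rows

Corrected query:
SELECT p.name, COUNT(c.id) FROM authors p LEFT JOIN novels c ON c.author_id = p.id GROUP BY p.name

Result:
name    | COUNT(c.id)
--------+------------
Asimov  | 3          
Austen  | 1          
Borges  | 0          
Tolkien | 1          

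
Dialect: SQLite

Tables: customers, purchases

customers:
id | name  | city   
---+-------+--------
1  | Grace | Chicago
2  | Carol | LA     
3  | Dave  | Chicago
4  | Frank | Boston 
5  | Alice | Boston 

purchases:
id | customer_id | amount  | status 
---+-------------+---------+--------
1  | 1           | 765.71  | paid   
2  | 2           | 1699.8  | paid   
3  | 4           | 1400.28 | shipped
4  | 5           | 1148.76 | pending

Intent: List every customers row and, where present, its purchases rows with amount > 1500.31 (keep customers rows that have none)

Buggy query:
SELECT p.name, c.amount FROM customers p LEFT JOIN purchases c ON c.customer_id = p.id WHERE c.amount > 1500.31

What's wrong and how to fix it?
Bug: A WHERE condition on the right-hand table after LEFT JOIN drops unmatched parents

Fix: Put 'c.amount > 1500.31' in the JOIN's ON clause instead of WHERE

Corrected query:
SELECT p.name, c.amount FROM customers p LEFT JOIN purchases c ON c.customer_id = p.id AND c.amount > 1500.31

Result:
name  | amount
------+-------
Grace | NULL  
Carol | 1699.8
Dave  | NULL  
Frank | NULL  
Alice | NULL  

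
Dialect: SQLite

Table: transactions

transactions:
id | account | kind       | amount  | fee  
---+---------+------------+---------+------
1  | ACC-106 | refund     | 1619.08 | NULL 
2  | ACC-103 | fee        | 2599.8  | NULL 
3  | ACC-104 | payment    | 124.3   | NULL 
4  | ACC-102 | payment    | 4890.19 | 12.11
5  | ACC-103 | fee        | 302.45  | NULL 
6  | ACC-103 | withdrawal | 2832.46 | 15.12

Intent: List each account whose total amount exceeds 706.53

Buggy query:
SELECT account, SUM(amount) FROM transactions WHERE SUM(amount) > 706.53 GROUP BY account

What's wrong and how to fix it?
Bug: WHERE runs before GROUP BY, so aggregates aren't available there

Fix: Move the aggregate condition to a HAVING clause

Corrected query:
SELECT account, SUM(amount) FROM transactions GROUP BY account HAVING SUM(amount) > 706.53

Result:
account | SUM(amount)
--------+------------
ACC-102 | 4890.19    
ACC-103 | 5734.71    
ACC-106 | 1619.08    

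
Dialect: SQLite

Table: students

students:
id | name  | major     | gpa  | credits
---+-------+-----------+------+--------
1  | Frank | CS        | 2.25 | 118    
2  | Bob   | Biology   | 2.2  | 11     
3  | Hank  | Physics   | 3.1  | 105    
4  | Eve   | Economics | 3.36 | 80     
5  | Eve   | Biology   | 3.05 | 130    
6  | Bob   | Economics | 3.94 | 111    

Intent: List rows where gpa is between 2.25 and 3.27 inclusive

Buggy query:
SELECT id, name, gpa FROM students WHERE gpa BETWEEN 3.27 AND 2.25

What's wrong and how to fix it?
Bug: The bounds are reversed; BETWEEN a AND b requires a <= b to match anything

Fix: Write BETWEEN 2.25 AND 3.27

Corrected query:
SELECT id, name, gpa FROM students WHERE gpa BETWEEN 2.25 AND 3.27

Result:
id | name  | gpa 
---+-------+-----
1  | Frank | 2.25
3  | Hank  | 3.1 
5  | Eve   | 3.05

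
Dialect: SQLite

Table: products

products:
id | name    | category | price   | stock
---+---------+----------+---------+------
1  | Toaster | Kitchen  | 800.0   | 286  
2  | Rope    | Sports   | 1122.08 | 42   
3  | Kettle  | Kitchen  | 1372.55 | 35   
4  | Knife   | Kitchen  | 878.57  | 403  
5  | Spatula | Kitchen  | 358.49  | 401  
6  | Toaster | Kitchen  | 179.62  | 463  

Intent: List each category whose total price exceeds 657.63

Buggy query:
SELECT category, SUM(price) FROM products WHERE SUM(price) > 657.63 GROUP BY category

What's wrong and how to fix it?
Bug: Aggregate functions cannot appear in a WHERE clause

Fix: Move the aggregate condition to a HAVING clause

Corrected query:
SELECT category, SUM(price) FROM products GROUP BY category HAVING SUM(price) > 657.63

Result:
category | SUM(price)
---------+-----------
Kitchen  | 3589.23   
Sports   | 1122.08   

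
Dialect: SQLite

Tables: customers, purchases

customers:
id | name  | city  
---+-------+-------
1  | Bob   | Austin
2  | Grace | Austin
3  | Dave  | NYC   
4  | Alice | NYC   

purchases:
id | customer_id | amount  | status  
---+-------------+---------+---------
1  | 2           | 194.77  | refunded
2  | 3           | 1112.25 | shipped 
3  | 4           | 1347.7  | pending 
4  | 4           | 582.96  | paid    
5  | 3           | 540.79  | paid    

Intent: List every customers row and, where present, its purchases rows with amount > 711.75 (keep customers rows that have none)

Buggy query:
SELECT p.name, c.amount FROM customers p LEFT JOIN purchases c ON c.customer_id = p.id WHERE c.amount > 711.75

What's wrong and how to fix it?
Bug: Filtering c.amount in WHERE discards the NULL rows produced by LEFT JOIN, turning it into an inner join

Fix: Put 'c.amount > 711.75' in the JOIN's ON clause instead of WHERE

Corrected query:
SELECT p.name, c.amount FROM customers p LEFT JOIN purchases c ON c.customer_id = p.id AND c.amount > 711.75

Result:
name  | amount 
------+--------
Bob   | NULL   
Grace | NULL   
Dave  | 1112.25
Alice | 1347.7 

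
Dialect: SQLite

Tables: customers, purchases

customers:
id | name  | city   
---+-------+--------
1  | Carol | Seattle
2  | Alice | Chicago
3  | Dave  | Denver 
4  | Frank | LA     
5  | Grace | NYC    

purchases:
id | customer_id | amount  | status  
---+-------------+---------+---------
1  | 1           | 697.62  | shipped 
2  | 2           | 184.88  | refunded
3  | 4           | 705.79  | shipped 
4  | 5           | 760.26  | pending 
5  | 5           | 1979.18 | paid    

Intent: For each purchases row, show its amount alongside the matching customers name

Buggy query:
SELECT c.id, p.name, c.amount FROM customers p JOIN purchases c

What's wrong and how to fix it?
Bug: Missing join condition: each purchases row is matched to all customers rows instead of just its own

Fix: Specify the join condition linking the foreign key to the parent id

Corrected query:
SELECT c.id, p.name, c.amount FROM customers p JOIN purchases c ON c.customer_id = p.id

Result:
id | name  | amount 
---+-------+--------
1  | Carol | 697.62 
2  | Alice | 184.88 
3  | Frank | 705.79 
4  | Grace | 760.26 
5  | Grace | 1979.18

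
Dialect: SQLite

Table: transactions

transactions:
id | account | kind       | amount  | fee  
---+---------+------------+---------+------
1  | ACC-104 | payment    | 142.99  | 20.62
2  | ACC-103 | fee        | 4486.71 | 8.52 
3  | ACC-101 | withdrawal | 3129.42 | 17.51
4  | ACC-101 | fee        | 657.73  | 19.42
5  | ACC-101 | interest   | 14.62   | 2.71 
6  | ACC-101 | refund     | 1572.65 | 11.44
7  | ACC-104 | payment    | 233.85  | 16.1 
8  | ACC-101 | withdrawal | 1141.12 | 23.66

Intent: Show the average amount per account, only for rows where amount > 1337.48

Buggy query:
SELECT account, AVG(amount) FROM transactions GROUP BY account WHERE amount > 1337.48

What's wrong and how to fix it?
Bug: Row-level WHERE must come before GROUP BY in the clause order

Fix: Place WHERE between FROM and GROUP BY

Corrected query:
SELECT account, AVG(amount) FROM transactions WHERE amount > 1337.48 GROUP BY account

Result:
account | AVG(amount)
--------+------------
ACC-101 | 2351.035   
ACC-103 | 4486.71    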